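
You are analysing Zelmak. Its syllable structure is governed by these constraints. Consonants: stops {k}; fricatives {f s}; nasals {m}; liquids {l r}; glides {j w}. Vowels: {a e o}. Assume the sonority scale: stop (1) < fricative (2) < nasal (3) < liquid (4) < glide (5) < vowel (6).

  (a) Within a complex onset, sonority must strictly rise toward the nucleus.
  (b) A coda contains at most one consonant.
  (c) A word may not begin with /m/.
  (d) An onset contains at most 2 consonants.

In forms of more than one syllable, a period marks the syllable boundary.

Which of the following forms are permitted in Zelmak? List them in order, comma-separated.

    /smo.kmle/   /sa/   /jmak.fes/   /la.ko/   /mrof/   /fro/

/sa/, /la.ko/, /fro/

/smo.kmle/ — violates constraint (d): syllable 2 onset /kml/ has 3 consonants (> 2) → not permitted
/sa/ — σ1 onset /s/, coda /∅/ ok → permitted
/jmak.fes/ — violates constraint (a): syllable 1 onset /jm/: /j/ (glide, 5) → /m/ (nasal, 3) does not rise → not permitted
/la.ko/ — σ1 onset /l/, coda /∅/ ok; σ2 onset /k/, coda /∅/ ok → permitted
/mrof/ — violates constraint (c): word begins with /m/ → not permitted
/fro/ — σ1 onset /fr/ (2→4 rises), coda /∅/ ok → permitted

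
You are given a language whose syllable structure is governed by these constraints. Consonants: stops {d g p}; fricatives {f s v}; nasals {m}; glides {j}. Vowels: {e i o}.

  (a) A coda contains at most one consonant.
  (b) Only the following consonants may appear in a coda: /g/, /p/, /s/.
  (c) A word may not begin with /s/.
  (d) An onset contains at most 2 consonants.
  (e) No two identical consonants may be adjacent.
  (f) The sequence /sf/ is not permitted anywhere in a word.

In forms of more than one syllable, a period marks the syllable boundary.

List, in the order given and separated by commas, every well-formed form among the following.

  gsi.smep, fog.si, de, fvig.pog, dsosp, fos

gsi.smep, fog.si, de, fvig.pog, fos

gsi.smep — σ1 onset /gs/ (2C), coda /∅/ ok; σ2 onset /sm/ (2C), coda /p/ ok → well-formed
fog.si — σ1 onset /f/, coda /g/ ok; σ2 onset /s/, coda /∅/ ok → well-formed
de — σ1 onset /d/, coda /∅/ ok → well-formed
fvig.pog — σ1 onset /fv/ (2C), coda /g/ ok; σ2 onset /p/, coda /g/ ok → well-formed
dsosp — violates constraint (a): syllable 1 coda /sp/ has 2 consonants (> 1) → ill-formed
fos — σ1 onset /f/, coda /s/ ok → well-formed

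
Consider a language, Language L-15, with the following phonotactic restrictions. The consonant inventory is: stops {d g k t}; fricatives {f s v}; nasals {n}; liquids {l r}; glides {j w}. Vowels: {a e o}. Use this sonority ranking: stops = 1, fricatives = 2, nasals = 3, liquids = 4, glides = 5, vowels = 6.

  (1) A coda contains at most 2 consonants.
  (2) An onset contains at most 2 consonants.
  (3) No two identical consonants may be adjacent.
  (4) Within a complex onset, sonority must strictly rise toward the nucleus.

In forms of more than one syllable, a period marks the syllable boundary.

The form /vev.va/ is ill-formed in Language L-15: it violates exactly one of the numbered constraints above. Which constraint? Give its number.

/vev.va/: adjacent identical consonants /vv/.
This is a violation of constraint 3: "No two identical consonants may be adjacent."
The remaining constraints (1, 2, 4) are satisfied.

3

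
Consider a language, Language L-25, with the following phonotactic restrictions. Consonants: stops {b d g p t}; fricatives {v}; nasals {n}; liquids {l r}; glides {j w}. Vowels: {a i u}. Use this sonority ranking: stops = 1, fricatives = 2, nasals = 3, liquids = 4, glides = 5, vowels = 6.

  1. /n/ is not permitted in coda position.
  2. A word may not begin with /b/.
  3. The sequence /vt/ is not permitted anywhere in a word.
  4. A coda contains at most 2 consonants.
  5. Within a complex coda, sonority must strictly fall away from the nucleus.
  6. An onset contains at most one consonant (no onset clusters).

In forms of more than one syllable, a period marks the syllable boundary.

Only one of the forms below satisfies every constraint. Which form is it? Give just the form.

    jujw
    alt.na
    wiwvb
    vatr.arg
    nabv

alt.na

jujw — violates constraint 5: syllable 1 coda /jw/: /j/ (glide, 5) → /w/ (glide, 5) does not fall → illicit
alt.na — σ1 onset /∅/, coda /lt/ (4→1 falls) ok; σ2 onset /n/, coda /∅/ ok → licit
wiwvb — violates constraint 4: syllable 1 coda /wvb/ has 3 consonants (> 2) → illicit
vatr.arg — violates constraint 5: syllable 1 coda /tr/: /t/ (stop, 1) → /r/ (liquid, 4) does not fall → illicit
nabv — violates constraint 5: syllable 1 coda /bv/: /b/ (stop, 1) → /v/ (fricative, 2) does not fall → illicit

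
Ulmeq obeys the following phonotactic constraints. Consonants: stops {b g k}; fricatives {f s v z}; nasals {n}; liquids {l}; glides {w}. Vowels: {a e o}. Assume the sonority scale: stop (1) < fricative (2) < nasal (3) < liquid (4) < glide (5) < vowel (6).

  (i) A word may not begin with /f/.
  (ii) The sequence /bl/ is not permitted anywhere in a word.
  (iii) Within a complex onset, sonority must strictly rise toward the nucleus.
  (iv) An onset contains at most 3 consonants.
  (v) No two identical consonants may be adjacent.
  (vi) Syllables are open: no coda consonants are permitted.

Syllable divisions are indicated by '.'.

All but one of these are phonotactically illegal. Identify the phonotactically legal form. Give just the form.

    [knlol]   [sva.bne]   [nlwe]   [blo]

[nlwe]

[knlol] — violates constraint (vi): syllable 1 coda /l/ has 1 consonant (> 0) → phonotactically illegal
[sva.bne] — violates constraint (iii): syllable 1 onset /sv/: /s/ (fricative, 2) → /v/ (fricative, 2) does not rise → phonotactically illegal
[nlwe] — σ1 onset /nlw/ (3→4→5 rises), coda /∅/ ok → phonotactically legal
[blo] — violates constraint (ii): contains banned sequence /bl/ → phonotactically illegal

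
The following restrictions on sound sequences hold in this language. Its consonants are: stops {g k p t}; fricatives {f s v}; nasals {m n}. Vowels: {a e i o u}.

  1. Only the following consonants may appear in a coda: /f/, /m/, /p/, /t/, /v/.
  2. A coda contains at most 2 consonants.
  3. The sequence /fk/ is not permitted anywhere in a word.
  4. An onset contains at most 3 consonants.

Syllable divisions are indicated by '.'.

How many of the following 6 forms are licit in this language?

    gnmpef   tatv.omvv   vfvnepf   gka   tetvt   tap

gnmpef — violates constraint 4: syllable 1 onset /gnmp/ has 4 consonants (> 3) → illicit
tatv.omvv — violates constraint 2: syllable 2 coda /mvv/ has 3 consonants (> 2) → illicit
vfvnepf — violates constraint 4: syllable 1 onset /vfvn/ has 4 consonants (> 3) → illicit
gka — σ1 onset /gk/ (2C), coda /∅/ ok → licit
tetvt — violates constraint 2: syllable 1 coda /tvt/ has 3 consonants (> 2) → illicit
tap — σ1 onset /t/, coda /p/ ok → licit
Licit: gka, tap → 2.

2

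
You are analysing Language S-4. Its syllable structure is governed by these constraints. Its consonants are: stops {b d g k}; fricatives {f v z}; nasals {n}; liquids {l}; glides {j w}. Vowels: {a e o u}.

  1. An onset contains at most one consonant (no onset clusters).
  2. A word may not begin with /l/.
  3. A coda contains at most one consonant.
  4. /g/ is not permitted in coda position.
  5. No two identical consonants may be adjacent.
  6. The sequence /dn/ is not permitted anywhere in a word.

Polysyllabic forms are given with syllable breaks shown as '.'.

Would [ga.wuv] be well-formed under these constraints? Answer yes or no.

[ga.wuv] — σ1 onset /g/, coda /∅/ ok; σ2 onset /w/, coda /v/ ok → well-formed

yes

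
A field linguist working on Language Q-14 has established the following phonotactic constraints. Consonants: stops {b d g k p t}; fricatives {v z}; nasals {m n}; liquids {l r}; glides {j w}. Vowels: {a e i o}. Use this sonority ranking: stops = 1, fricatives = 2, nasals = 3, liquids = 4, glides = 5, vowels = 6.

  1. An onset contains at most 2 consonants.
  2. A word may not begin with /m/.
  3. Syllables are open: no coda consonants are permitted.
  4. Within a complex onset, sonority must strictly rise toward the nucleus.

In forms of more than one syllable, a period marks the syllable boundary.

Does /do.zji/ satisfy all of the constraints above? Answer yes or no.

yes

/do.zji/ — σ1 onset /d/, coda /∅/ ok; σ2 onset /zj/ (2→5 rises), coda /∅/ ok → licit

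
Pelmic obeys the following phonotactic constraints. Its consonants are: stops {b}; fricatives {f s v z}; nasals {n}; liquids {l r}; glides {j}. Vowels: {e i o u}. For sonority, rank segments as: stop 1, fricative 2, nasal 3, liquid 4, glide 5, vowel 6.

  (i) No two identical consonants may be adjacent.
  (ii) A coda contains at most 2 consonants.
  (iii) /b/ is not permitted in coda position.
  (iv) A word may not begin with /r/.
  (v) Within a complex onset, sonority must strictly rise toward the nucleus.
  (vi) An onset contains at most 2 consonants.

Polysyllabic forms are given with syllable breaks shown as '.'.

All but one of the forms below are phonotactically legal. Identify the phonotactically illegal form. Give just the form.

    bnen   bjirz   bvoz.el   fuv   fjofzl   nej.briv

fjofzl

bnen — σ1 onset /bn/ (1→3 rises), coda /n/ ok → phonotactically legal
bjirz — σ1 onset /bj/ (1→5 rises), coda /rz/ (2C) ok → phonotactically legal
bvoz.el — σ1 onset /bv/ (1→2 rises), coda /z/ ok; σ2 onset /∅/, coda /l/ ok → phonotactically legal
fuv — σ1 onset /f/, coda /v/ ok → phonotactically legal
fjofzl — violates constraint (ii): syllable 1 coda /fzl/ has 3 consonants (> 2) → phonotactically illegal
nej.briv — σ1 onset /n/, coda /j/ ok; σ2 onset /br/ (1→4 rises), coda /v/ ok → phonotactically legal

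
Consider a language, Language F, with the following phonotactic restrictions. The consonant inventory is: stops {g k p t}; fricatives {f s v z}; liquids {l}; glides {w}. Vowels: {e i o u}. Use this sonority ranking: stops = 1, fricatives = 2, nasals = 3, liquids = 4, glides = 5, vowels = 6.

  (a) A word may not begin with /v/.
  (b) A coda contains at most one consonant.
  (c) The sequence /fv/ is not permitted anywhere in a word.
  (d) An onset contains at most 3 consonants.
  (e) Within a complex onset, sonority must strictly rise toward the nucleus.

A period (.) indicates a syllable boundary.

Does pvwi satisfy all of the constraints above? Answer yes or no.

pvwi — σ1 onset /pvw/ (1→2→5 rises), coda /∅/ ok → well-formed

yes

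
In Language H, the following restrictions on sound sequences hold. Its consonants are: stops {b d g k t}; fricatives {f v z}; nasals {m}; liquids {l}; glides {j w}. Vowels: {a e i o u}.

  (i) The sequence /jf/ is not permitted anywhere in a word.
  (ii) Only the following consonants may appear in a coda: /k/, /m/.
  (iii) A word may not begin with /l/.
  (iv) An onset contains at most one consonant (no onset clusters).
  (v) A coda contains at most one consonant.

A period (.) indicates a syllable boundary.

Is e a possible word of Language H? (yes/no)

e — σ1 onset /∅/, coda /∅/ ok → licit

yes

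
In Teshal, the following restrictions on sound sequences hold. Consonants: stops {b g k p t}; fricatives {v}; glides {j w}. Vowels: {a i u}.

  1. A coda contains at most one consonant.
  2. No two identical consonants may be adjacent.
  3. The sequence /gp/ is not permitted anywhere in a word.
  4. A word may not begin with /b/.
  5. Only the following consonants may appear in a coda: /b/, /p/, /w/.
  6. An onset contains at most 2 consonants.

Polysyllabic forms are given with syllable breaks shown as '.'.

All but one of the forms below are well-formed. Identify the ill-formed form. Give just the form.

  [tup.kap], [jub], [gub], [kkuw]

[tup.kap] — σ1 onset /t/, coda /p/ ok; σ2 onset /k/, coda /p/ ok → well-formed
[jub] — σ1 onset /j/, coda /b/ ok → well-formed
[gub] — σ1 onset /g/, coda /b/ ok → well-formed
[kkuw] — violates constraint 2: adjacent identical consonants /kk/ → ill-formed

[kkuw]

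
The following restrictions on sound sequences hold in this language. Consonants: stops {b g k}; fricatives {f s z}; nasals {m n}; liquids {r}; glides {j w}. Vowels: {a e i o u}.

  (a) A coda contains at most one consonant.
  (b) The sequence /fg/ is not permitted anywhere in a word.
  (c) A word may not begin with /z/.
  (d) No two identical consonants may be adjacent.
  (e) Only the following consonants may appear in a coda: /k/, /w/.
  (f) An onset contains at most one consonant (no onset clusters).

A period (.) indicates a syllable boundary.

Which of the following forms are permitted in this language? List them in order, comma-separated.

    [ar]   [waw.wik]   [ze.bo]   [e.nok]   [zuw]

[e.nok]

[ar] — violates constraint (e): syllable 1 coda contains /r/, which is not a licensed coda consonant → not permitted
[waw.wik] — violates constraint (d): adjacent identical consonants /ww/ → not permitted
[ze.bo] — violates constraint (c): word begins with /z/ → not permitted
[e.nok] — σ1 onset /∅/, coda /∅/ ok; σ2 onset /n/, coda /k/ ok → permitted
[zuw] — violates constraint (c): word begins with /z/ → not permitted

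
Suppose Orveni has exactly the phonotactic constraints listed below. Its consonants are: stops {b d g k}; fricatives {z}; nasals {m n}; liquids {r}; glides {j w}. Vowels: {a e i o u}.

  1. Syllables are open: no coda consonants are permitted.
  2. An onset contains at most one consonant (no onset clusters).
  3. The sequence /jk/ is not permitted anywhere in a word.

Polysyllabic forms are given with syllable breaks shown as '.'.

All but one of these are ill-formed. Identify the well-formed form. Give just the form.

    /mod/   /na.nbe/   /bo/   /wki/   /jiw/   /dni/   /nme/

/mod/ — violates constraint 1: syllable 1 coda /d/ has 1 consonant (> 0) → ill-formed
/na.nbe/ — violates constraint 2: syllable 2 onset /nb/ has 2 consonants (> 1) → ill-formed
/bo/ — σ1 onset /b/, coda /∅/ ok → well-formed
/wki/ — violates constraint 2: syllable 1 onset /wk/ has 2 consonants (> 1) → ill-formed
/jiw/ — violates constraint 1: syllable 1 coda /w/ has 1 consonant (> 0) → ill-formed
/dni/ — violates constraint 2: syllable 1 onset /dn/ has 2 consonants (> 1) → ill-formed
/nme/ — violates constraint 2: syllable 1 onset /nm/ has 2 consonants (> 1) → ill-formed

/bo/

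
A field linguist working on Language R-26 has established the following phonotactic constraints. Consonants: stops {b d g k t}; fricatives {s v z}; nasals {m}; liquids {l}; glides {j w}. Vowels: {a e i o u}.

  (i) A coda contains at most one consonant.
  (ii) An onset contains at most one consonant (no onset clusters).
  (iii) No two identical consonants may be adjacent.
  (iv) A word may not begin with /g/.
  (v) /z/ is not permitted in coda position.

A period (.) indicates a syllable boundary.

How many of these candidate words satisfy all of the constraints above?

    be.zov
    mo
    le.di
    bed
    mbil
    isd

4

be.zov — σ1 onset /b/, coda /∅/ ok; σ2 onset /z/, coda /v/ ok → licit
mo — σ1 onset /m/, coda /∅/ ok → licit
le.di — σ1 onset /l/, coda /∅/ ok; σ2 onset /d/, coda /∅/ ok → licit
bed — σ1 onset /b/, coda /d/ ok → licit
mbil — violates constraint (ii): syllable 1 onset /mb/ has 2 consonants (> 1) → illicit
isd — violates constraint (i): syllable 1 coda /sd/ has 2 consonants (> 1) → illicit
Licit: be.zov, mo, le.di, bed → 4.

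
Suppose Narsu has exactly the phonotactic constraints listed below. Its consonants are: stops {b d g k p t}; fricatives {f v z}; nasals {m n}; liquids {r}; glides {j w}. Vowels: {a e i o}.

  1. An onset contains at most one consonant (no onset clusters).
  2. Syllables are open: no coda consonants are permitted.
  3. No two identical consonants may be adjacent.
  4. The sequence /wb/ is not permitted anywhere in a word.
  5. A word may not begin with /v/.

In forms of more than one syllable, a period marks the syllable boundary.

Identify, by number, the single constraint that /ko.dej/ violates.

/ko.dej/: syllable 2 coda /j/ has 1 consonant (> 0).
This is a violation of constraint 2: "Syllables are open: no coda consonants are permitted."
The remaining constraints (1, 3, 4, 5) are satisfied.

2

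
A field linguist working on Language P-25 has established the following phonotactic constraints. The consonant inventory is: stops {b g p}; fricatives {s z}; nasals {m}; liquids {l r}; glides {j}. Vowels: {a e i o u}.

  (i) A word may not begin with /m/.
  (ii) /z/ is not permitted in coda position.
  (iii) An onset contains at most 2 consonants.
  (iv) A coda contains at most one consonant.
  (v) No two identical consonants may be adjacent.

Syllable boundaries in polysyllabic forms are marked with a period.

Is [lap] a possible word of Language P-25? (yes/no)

yes

[lap] — σ1 onset /l/, coda /p/ ok → licit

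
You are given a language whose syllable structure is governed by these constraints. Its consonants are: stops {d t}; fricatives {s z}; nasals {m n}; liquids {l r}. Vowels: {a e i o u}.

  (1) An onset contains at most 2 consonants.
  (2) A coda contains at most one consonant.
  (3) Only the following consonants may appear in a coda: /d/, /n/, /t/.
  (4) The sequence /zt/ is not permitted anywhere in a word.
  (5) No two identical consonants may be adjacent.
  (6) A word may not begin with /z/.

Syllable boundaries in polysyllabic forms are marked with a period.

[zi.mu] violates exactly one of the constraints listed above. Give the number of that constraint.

[zi.mu]: word begins with /z/.
This is a violation of constraint 6: "A word may not begin with /z/."
The remaining constraints (1, 2, 3, 4, 5) are satisfied.

6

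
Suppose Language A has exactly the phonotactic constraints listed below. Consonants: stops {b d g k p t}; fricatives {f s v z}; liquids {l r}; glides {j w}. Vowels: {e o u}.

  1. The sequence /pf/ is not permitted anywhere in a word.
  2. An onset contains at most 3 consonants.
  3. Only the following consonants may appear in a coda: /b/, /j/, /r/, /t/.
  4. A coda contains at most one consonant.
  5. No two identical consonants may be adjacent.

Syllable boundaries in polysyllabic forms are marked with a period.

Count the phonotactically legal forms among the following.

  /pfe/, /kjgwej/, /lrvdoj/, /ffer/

/pfe/ — violates constraint 1: contains banned sequence /pf/ → phonotactically illegal
/kjgwej/ — violates constraint 2: syllable 1 onset /kjgw/ has 4 consonants (> 3) → phonotactically illegal
/lrvdoj/ — violates constraint 2: syllable 1 onset /lrvd/ has 4 consonants (> 3) → phonotactically illegal
/ffer/ — violates constraint 5: adjacent identical consonants /ff/ → phonotactically illegal
No form is phonotactically legal → 0.

0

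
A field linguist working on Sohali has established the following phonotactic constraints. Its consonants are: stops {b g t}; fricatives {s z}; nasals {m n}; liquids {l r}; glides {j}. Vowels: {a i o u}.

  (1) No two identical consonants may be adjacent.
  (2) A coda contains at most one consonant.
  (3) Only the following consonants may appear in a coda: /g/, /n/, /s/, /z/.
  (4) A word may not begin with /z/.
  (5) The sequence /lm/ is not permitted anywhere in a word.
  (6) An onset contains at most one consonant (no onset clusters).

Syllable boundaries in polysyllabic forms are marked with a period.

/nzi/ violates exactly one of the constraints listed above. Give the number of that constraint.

6

/nzi/: syllable 1 onset /nz/ has 2 consonants (> 1).
This is a violation of constraint 6: "An onset contains at most one consonant (no onset clusters)."
The remaining constraints (1, 2, 3, 4, 5) are satisfied.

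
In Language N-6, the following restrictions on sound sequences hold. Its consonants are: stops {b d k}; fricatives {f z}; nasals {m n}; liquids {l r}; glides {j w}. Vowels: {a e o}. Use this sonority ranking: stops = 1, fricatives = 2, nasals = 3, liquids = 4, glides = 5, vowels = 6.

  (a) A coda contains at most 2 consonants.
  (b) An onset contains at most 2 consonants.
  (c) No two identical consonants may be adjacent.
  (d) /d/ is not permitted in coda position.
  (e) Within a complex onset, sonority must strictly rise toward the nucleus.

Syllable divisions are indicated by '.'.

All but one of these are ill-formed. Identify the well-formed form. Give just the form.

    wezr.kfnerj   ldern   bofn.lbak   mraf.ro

wezr.kfnerj — violates constraint (b): syllable 2 onset /kfn/ has 3 consonants (> 2) → ill-formed
ldern — violates constraint (e): syllable 1 onset /ld/: /l/ (liquid, 4) → /d/ (stop, 1) does not rise → ill-formed
bofn.lbak — violates constraint (e): syllable 2 onset /lb/: /l/ (liquid, 4) → /b/ (stop, 1) does not rise → ill-formed
mraf.ro — σ1 onset /mr/ (3→4 rises), coda /f/ ok; σ2 onset /r/, coda /∅/ ok → well-formed

mraf.ro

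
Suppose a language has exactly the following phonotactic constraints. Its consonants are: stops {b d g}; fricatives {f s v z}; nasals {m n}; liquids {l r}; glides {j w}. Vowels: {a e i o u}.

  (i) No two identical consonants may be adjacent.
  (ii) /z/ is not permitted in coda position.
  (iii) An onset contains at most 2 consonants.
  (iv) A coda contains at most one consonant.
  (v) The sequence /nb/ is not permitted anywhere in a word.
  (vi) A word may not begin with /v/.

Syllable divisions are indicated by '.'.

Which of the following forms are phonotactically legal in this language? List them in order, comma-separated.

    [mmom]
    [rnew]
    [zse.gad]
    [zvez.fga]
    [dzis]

[mmom] — violates constraint (i): adjacent identical consonants /mm/ → phonotactically illegal
[rnew] — σ1 onset /rn/ (2C), coda /w/ ok → phonotactically legal
[zse.gad] — σ1 onset /zs/ (2C), coda /∅/ ok; σ2 onset /g/, coda /d/ ok → phonotactically legal
[zvez.fga] — violates constraint (ii): syllable 1 coda contains /z/ → phonotactically illegal
[dzis] — σ1 onset /dz/ (2C), coda /s/ ok → phonotactically legal

[rnew], [zse.gad], [dzis]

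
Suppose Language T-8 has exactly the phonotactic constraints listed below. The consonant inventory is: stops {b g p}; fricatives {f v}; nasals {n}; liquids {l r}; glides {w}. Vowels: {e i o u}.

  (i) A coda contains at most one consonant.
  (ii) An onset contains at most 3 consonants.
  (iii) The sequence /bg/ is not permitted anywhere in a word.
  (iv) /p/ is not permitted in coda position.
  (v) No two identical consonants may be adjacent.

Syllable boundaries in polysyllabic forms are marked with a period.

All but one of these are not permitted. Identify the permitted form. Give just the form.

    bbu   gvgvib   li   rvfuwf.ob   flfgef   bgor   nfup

li

bbu — violates constraint (v): adjacent identical consonants /bb/ → not permitted
gvgvib — violates constraint (ii): syllable 1 onset /gvgv/ has 4 consonants (> 3) → not permitted
li — σ1 onset /l/, coda /∅/ ok → permitted
rvfuwf.ob — violates constraint (i): syllable 1 coda /wf/ has 2 consonants (> 1) → not permitted
flfgef — violates constraint (ii): syllable 1 onset /flfg/ has 4 consonants (> 3) → not permitted
bgor — violates constraint (iii): contains banned sequence /bg/ → not permitted
nfup — violates constraint (iv): syllable 1 coda contains /p/ → not permitted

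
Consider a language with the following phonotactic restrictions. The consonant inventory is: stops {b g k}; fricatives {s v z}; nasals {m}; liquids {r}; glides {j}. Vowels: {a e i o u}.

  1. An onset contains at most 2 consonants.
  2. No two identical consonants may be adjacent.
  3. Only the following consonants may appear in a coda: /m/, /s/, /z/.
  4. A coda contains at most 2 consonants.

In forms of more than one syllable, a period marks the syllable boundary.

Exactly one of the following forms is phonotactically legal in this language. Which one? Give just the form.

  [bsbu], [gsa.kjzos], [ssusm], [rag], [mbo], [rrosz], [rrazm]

[bsbu] — violates constraint 1: syllable 1 onset /bsb/ has 3 consonants (> 2) → phonotactically illegal
[gsa.kjzos] — violates constraint 1: syllable 2 onset /kjz/ has 3 consonants (> 2) → phonotactically illegal
[ssusm] — violates constraint 2: adjacent identical consonants /ss/ → phonotactically illegal
[rag] — violates constraint 3: syllable 1 coda contains /g/, which is not a licensed coda consonant → phonotactically illegal
[mbo] — σ1 onset /mb/ (2C), coda /∅/ ok → phonotactically legal
[rrosz] — violates constraint 2: adjacent identical consonants /rr/ → phonotactically illegal
[rrazm] — violates constraint 2: adjacent identical consonants /rr/ → phonotactically illegal

[mbo]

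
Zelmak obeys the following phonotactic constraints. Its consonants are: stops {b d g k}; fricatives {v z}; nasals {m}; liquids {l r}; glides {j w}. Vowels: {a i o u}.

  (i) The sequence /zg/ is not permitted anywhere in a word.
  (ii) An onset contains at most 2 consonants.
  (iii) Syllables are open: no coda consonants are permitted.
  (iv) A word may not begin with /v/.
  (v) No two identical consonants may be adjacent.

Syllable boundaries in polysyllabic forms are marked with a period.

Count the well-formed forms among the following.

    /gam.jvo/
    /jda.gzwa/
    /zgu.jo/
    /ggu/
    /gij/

0

/gam.jvo/ — violates constraint (iii): syllable 1 coda /m/ has 1 consonant (> 0) → ill-formed
/jda.gzwa/ — violates constraint (ii): syllable 2 onset /gzw/ has 3 consonants (> 2) → ill-formed
/zgu.jo/ — violates constraint (i): contains banned sequence /zg/ → ill-formed
/ggu/ — violates constraint (v): adjacent identical consonants /gg/ → ill-formed
/gij/ — violates constraint (iii): syllable 1 coda /j/ has 1 consonant (> 0) → ill-formed
No form is well-formed → 0.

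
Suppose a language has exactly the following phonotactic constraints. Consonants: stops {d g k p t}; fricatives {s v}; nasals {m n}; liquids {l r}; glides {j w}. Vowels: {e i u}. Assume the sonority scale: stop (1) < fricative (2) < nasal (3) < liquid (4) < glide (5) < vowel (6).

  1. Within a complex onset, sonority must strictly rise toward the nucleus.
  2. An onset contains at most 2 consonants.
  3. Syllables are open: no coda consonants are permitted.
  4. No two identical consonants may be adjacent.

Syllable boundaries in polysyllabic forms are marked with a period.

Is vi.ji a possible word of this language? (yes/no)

yes

vi.ji — σ1 onset /v/, coda /∅/ ok; σ2 onset /j/, coda /∅/ ok → well-formed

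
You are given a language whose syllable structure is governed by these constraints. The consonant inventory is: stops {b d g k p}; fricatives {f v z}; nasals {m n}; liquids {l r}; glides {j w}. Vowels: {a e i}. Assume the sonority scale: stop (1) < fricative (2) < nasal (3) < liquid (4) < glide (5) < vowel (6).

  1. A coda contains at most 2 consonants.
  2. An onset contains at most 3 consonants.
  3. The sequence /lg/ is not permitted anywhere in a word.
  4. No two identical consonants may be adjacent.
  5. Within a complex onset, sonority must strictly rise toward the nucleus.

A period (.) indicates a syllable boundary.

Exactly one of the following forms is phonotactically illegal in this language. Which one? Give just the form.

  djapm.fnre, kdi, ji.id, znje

kdi

djapm.fnre — σ1 onset /dj/ (1→5 rises), coda /pm/ (2C) ok; σ2 onset /fnr/ (2→3→4 rises), coda /∅/ ok → phonotactically legal
kdi — violates constraint 5: syllable 1 onset /kd/: /k/ (stop, 1) → /d/ (stop, 1) does not rise → phonotactically illegal
ji.id — σ1 onset /j/, coda /∅/ ok; σ2 onset /∅/, coda /d/ ok → phonotactically legal
znje — σ1 onset /znj/ (2→3→5 rises), coda /∅/ ok → phonotactically legal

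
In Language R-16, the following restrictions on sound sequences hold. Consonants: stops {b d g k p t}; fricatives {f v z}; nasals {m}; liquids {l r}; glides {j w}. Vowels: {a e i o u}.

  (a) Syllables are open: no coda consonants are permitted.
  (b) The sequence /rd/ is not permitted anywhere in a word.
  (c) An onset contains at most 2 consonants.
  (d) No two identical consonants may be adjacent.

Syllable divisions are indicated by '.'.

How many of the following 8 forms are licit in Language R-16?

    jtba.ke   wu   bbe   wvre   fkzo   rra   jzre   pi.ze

jtba.ke — violates constraint (c): syllable 1 onset /jtb/ has 3 consonants (> 2) → illicit
wu — σ1 onset /w/, coda /∅/ ok → licit
bbe — violates constraint (d): adjacent identical consonants /bb/ → illicit
wvre — violates constraint (c): syllable 1 onset /wvr/ has 3 consonants (> 2) → illicit
fkzo — violates constraint (c): syllable 1 onset /fkz/ has 3 consonants (> 2) → illicit
rra — violates constraint (d): adjacent identical consonants /rr/ → illicit
jzre — violates constraint (c): syllable 1 onset /jzr/ has 3 consonants (> 2) → illicit
pi.ze — σ1 onset /p/, coda /∅/ ok; σ2 onset /z/, coda /∅/ ok → licit
Licit: wu, pi.ze → 2.

2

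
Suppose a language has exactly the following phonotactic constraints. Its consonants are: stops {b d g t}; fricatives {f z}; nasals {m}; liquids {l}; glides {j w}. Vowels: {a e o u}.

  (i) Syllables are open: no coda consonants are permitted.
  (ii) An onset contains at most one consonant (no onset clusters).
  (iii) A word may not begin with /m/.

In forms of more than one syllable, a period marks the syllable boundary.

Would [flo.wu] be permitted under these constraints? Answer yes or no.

[flo.wu] — violates constraint (ii): syllable 1 onset /fl/ has 2 consonants (> 1) → not permitted

no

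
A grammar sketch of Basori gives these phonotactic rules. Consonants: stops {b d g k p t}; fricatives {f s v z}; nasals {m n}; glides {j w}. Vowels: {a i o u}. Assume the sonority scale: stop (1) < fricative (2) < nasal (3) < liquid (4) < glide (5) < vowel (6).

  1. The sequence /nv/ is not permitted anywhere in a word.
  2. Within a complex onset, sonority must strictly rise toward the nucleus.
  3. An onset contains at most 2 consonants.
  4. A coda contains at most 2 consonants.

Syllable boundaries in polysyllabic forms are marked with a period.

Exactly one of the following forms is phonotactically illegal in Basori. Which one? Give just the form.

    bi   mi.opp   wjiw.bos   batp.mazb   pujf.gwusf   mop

wjiw.bos

bi — σ1 onset /b/, coda /∅/ ok → phonotactically legal
mi.opp — σ1 onset /m/, coda /∅/ ok; σ2 onset /∅/, coda /pp/ (2C) ok → phonotactically legal
wjiw.bos — violates constraint 2: syllable 1 onset /wj/: /w/ (glide, 5) → /j/ (glide, 5) does not rise → phonotactically illegal
batp.mazb — σ1 onset /b/, coda /tp/ (2C) ok; σ2 onset /m/, coda /zb/ (2C) ok → phonotactically legal
pujf.gwusf — σ1 onset /p/, coda /jf/ (2C) ok; σ2 onset /gw/ (1→5 rises), coda /sf/ (2C) ok → phonotactically legal
mop — σ1 onset /m/, coda /p/ ok → phonotactically legal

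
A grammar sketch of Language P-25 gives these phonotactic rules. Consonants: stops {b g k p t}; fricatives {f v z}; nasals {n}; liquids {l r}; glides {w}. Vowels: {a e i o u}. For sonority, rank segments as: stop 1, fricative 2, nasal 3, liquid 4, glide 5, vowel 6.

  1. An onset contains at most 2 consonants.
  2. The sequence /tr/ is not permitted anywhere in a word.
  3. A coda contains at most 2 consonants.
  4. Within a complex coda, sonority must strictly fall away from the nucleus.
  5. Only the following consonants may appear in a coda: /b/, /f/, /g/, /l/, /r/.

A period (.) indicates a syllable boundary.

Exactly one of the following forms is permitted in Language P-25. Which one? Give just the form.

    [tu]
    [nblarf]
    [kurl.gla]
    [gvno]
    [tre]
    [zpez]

[tu] — σ1 onset /t/, coda /∅/ ok → permitted
[nblarf] — violates constraint 1: syllable 1 onset /nbl/ has 3 consonants (> 2) → not permitted
[kurl.gla] — violates constraint 4: syllable 1 coda /rl/: /r/ (liquid, 4) → /l/ (liquid, 4) does not fall → not permitted
[gvno] — violates constraint 1: syllable 1 onset /gvn/ has 3 consonants (> 2) → not permitted
[tre] — violates constraint 2: contains banned sequence /tr/ → not permitted
[zpez] — violates constraint 5: syllable 1 coda contains /z/, which is not a licensed coda consonant → not permitted

[tu]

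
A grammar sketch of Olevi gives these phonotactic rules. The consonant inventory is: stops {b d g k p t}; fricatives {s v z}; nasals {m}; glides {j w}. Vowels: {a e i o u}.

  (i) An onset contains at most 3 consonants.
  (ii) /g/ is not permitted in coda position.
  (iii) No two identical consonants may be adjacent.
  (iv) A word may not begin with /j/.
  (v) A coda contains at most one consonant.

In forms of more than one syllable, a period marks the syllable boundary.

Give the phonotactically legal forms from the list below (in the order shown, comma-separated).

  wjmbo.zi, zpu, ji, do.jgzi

wjmbo.zi — violates constraint (i): syllable 1 onset /wjmb/ has 4 consonants (> 3) → phonotactically illegal
zpu — σ1 onset /zp/ (2C), coda /∅/ ok → phonotactically legal
ji — violates constraint (iv): word begins with /j/ → phonotactically illegal
do.jgzi — σ1 onset /d/, coda /∅/ ok; σ2 onset /jgz/ (3C), coda /∅/ ok → phonotactically legal

zpu, do.jgzi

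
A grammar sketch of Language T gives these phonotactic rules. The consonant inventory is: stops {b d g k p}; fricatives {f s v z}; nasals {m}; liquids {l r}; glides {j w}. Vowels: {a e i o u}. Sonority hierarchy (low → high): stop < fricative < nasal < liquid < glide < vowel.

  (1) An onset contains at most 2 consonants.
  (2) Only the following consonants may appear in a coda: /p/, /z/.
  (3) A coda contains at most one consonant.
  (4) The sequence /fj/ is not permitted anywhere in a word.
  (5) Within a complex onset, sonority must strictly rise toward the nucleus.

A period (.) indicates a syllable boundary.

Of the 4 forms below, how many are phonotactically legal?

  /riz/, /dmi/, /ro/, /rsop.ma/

3

/riz/ — σ1 onset /r/, coda /z/ ok → phonotactically legal
/dmi/ — σ1 onset /dm/ (1→3 rises), coda /∅/ ok → phonotactically legal
/ro/ — σ1 onset /r/, coda /∅/ ok → phonotactically legal
/rsop.ma/ — violates constraint 5: syllable 1 onset /rs/: /r/ (liquid, 4) → /s/ (fricative, 2) does not rise → phonotactically illegal
Phonotactically legal: /riz/, /dmi/, /ro/ → 3.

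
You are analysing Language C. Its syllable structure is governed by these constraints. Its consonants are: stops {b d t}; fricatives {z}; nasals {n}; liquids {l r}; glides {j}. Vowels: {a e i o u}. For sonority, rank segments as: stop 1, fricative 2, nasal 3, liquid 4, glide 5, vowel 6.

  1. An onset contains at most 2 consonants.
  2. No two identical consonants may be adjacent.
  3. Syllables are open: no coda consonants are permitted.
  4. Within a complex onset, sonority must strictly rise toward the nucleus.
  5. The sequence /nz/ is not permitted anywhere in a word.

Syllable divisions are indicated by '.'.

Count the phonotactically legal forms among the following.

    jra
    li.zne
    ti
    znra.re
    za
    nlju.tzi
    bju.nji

4

jra — violates constraint 4: syllable 1 onset /jr/: /j/ (glide, 5) → /r/ (liquid, 4) does not rise → phonotactically illegal
li.zne — σ1 onset /l/, coda /∅/ ok; σ2 onset /zn/ (2→3 rises), coda /∅/ ok → phonotactically legal
ti — σ1 onset /t/, coda /∅/ ok → phonotactically legal
znra.re — violates constraint 1: syllable 1 onset /znr/ has 3 consonants (> 2) → phonotactically illegal
za — σ1 onset /z/, coda /∅/ ok → phonotactically legal
nlju.tzi — violates constraint 1: syllable 1 onset /nlj/ has 3 consonants (> 2) → phonotactically illegal
bju.nji — σ1 onset /bj/ (1→5 rises), coda /∅/ ok; σ2 onset /nj/ (3→5 rises), coda /∅/ ok → phonotactically legal
Phonotactically legal: li.zne, ti, za, bju.nji → 4.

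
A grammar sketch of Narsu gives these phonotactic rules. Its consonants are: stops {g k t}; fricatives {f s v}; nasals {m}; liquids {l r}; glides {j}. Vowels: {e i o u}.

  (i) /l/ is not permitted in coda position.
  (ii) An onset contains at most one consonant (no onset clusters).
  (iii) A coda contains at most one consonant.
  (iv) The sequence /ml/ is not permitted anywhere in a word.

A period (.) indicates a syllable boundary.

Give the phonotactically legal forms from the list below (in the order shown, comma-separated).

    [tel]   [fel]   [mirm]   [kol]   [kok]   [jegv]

[tel] — violates constraint (i): syllable 1 coda contains /l/ → phonotactically illegal
[fel] — violates constraint (i): syllable 1 coda contains /l/ → phonotactically illegal
[mirm] — violates constraint (iii): syllable 1 coda /rm/ has 2 consonants (> 1) → phonotactically illegal
[kol] — violates constraint (i): syllable 1 coda contains /l/ → phonotactically illegal
[kok] — σ1 onset /k/, coda /k/ ok → phonotactically legal
[jegv] — violates constraint (iii): syllable 1 coda /gv/ has 2 consonants (> 1) → phonotactically illegal

[kok]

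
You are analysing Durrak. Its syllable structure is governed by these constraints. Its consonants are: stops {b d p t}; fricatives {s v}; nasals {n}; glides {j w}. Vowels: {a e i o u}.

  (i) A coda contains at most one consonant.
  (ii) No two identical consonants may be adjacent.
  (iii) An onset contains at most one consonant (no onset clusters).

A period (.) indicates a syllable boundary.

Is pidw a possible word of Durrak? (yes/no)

no

pidw — violates constraint (i): syllable 1 coda /dw/ has 2 consonants (> 1) → ill-formed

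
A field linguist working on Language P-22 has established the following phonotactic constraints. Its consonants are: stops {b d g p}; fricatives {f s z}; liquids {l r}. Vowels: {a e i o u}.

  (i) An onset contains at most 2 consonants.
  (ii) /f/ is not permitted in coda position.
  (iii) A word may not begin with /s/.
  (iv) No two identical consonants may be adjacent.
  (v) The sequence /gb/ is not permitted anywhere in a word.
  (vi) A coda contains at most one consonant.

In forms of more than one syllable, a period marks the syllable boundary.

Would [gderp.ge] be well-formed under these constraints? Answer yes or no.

[gderp.ge] — violates constraint (vi): syllable 1 coda /rp/ has 2 consonants (> 1) → ill-formed

no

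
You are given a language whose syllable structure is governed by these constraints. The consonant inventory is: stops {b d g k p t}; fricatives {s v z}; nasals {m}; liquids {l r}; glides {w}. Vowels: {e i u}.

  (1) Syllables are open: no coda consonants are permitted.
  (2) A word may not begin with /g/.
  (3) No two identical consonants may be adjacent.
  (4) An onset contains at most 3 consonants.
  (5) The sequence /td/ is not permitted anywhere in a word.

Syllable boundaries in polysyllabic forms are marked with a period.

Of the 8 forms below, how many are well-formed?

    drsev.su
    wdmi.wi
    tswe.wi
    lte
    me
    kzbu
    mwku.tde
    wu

drsev.su — violates constraint 1: syllable 1 coda /v/ has 1 consonant (> 0) → ill-formed
wdmi.wi — σ1 onset /wdm/ (3C), coda /∅/ ok; σ2 onset /w/, coda /∅/ ok → well-formed
tswe.wi — σ1 onset /tsw/ (3C), coda /∅/ ok; σ2 onset /w/, coda /∅/ ok → well-formed
lte — σ1 onset /lt/ (2C), coda /∅/ ok → well-formed
me — σ1 onset /m/, coda /∅/ ok → well-formed
kzbu — σ1 onset /kzb/ (3C), coda /∅/ ok → well-formed
mwku.tde — violates constraint 5: contains banned sequence /td/ → ill-formed
wu — σ1 onset /w/, coda /∅/ ok → well-formed
Well-formed: wdmi.wi, tswe.wi, lte, me, kzbu, wu → 6.

6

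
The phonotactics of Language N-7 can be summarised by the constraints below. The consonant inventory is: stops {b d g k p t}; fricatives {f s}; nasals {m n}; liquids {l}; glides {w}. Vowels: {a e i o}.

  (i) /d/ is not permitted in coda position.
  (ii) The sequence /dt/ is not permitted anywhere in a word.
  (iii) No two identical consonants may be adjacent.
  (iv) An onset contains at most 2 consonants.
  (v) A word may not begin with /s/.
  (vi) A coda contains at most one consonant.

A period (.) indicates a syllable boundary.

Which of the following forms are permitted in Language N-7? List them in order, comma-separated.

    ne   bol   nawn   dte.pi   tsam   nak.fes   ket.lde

ne, bol, tsam, nak.fes, ket.lde

ne — σ1 onset /n/, coda /∅/ ok → permitted
bol — σ1 onset /b/, coda /l/ ok → permitted
nawn — violates constraint (vi): syllable 1 coda /wn/ has 2 consonants (> 1) → not permitted
dte.pi — violates constraint (ii): contains banned sequence /dt/ → not permitted
tsam — σ1 onset /ts/ (2C), coda /m/ ok → permitted
nak.fes — σ1 onset /n/, coda /k/ ok; σ2 onset /f/, coda /s/ ok → permitted
ket.lde — σ1 onset /k/, coda /t/ ok; σ2 onset /ld/ (2C), coda /∅/ ok → permitted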